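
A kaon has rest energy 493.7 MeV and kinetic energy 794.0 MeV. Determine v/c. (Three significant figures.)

γ = 1 + K/(mc²) = 1 + 794.0/493.7 = 2.6083.
β = √(1 − 1/γ²) = √(1 − 0.146989) = √0.853011 = 0.924.

0.924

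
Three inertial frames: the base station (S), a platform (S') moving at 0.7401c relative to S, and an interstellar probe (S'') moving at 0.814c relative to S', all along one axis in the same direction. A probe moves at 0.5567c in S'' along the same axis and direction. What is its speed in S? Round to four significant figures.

Compose velocities in two stages. Stage 1 (into S'): u₁ = (0.5567+0.814)/(1+0.5567×0.814) = 0.94326.
Stage 2 (into S): u = (0.94326+0.7401)/(1+0.94326×0.7401) = 0.99132, so the speed is 0.9913c.

0.9913c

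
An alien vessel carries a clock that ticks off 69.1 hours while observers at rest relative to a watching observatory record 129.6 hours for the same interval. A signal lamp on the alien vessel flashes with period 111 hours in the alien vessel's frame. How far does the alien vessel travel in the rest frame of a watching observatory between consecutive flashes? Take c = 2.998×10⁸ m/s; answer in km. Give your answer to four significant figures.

γ = Δt/Δτ = 129.6/69.1 = 1.87554.
β = √(1 − 1/γ²) = 0.846. Lab-frame period = γτ = 1.87554×111 hours = 208.18 hours. Distance = βc × γτ = 0.846 × 2.998×10⁸ m/s × 749448 s = 1.9008×10^14 m = 1.901×10^11 km.

1.901×10^11 km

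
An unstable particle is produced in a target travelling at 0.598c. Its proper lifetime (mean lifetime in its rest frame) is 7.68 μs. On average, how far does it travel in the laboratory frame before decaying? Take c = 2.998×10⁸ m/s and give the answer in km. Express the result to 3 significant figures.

γ = 1/√(1 − β²) = 1/√(1 − 0.357604) = 1/√0.642396 = 1/0.801496 = 1.2477.
Lab-frame lifetime: Δt = γτ = 1.2477 × 7.68 μs = 9.5823 μs.
Distance: d = vΔt = 0.598 × 2.998×10⁸ m/s × 9.5823×10^-6 s = 1720 m = 1.72 km.

1.72 km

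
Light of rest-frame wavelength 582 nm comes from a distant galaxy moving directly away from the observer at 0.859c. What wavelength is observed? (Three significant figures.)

Relativistic Doppler for wavelength: λ_obs = λ_src · √((1+β)/(1−β)).
With β = 0.859: factor = √(1.859/0.141) = 3.631.
λ_obs = 582 × 3.631 = 2110 nm.

2110 nm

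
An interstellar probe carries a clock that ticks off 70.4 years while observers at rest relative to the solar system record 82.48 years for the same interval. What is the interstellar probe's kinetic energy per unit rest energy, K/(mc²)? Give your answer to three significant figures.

From Δt = γΔτ: γ = 82.48/70.4 = 1.17159.
Since K = (γ−1)mc², K/(mc²) = 1.17159 − 1 = 0.172.

0.172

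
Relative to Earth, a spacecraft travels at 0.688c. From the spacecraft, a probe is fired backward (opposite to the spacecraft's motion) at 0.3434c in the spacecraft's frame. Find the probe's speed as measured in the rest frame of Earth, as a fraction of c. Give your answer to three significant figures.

Relativistic velocity addition: u = (u' + v)/(1 + u'v/c²), with u' = −0.3434c and v = 0.688c.
Numerator: −0.3434 + 0.688 = 0.3446. Denominator: 1 + (−0.3434)(0.688) = 0.7637408.
u = 0.3446/0.7637408 = 0.4512, so the speed is 0.451c.

0.451c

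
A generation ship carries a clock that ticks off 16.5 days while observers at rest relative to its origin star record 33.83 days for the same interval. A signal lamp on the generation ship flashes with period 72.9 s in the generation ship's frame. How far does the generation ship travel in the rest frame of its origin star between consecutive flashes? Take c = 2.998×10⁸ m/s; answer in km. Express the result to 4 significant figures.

3.912×10^7 km

From Δt = γΔτ: γ = 33.83/16.5 = 2.0503.
β = √(1 − 1/γ²) = 0.87299. Lab-frame period = γτ = 2.0503×72.9 s = 149.47 s. Distance = βc × γτ = 0.87299 × 2.998×10⁸ m/s × 149.47 s = 3.9120×10^10 m = 3.912×10^7 km.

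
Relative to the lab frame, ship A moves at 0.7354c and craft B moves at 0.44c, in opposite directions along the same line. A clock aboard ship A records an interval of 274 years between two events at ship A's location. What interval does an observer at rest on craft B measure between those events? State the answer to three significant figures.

Speed of ship A in craft B's frame: u = (v_A + v_B)/(1 + v_A v_B/c²) = (0.7354 + 0.44)/(1 + 0.7354×0.44) = 1.1754/1.323576 = 0.88805; |u| = 0.88805c.
At |u| = 0.88805c, γ = (1 − 0.788633)^(−1/2) = 2.1751.
The clock on ship A records proper time, so craft B measures Δt = γΔτ = 2.1751 × 274 = 596 years.

596 years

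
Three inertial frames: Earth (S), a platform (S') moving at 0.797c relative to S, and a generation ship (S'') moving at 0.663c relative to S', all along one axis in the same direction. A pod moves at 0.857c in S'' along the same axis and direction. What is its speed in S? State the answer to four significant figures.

Compose velocities in two stages. Stage 1 (into S'): u₁ = (0.857+0.663)/(1+0.857×0.663) = 0.96927.
Stage 2 (into S): u = (0.96927+0.797)/(1+0.96927×0.797) = 0.99648, so the speed is 0.9965c.

0.9965c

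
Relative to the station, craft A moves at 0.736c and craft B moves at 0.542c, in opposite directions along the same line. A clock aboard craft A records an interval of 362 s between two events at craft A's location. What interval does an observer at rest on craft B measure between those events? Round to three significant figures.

The velocity of craft A relative to craft B is (0.736 + 0.542)c / (1 + 0.736×0.542) = 0.91357c; relative speed 0.91357c.
At |u| = 0.91357c, γ = (1 − 0.83461)^(−1/2) = 2.4589.
The clock on craft A records proper time, so craft B measures Δt = γΔτ = 2.4589 × 362 = 890 s.

890 s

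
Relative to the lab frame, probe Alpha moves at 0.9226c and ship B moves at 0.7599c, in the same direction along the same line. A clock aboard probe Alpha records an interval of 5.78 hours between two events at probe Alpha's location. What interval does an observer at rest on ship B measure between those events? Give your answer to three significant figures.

Speed of probe Alpha in ship B's frame: u = (v_A − v_B)/(1 − v_A v_B/c²) = (0.9226 − 0.7599)/(1 − 0.9226×0.7599) = 0.1627/0.29891626 = 0.5443; |u| = 0.5443c.
γ for this relative speed: γ = 1/√(1 − 0.296262) = 1.1921.
The clock on probe Alpha records proper time, so ship B measures Δt = γΔτ = 1.1921 × 5.78 = 6.89 hours.

6.89 hours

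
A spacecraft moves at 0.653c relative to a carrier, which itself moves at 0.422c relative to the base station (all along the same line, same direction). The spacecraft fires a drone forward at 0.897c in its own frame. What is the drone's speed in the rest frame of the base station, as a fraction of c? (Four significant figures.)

Compose velocities in two stages. Stage 1 (into S'): u₁ = (0.897+0.653)/(1+0.897×0.653) = 0.97746.
Stage 2 (into S): u = (0.97746+0.422)/(1+0.97746×0.422) = 0.99078, so the speed is 0.9908c.

0.9908c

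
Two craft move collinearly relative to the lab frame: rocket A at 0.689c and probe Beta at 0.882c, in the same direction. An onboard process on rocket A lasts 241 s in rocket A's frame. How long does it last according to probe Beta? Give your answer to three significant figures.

Speed of rocket A in probe Beta's frame: u = (v_A − v_B)/(1 − v_A v_B/c²) = (0.689 − 0.882)/(1 − 0.689×0.882) = −0.193/0.392302 = −0.49197; |u| = 0.49197c.
At |u| = 0.49197c, γ = (1 − 0.242034)^(−1/2) = 1.1486.
The clock on rocket A records proper time, so probe Beta measures Δt = γΔτ = 1.1486 × 241 = 277 s.

277 s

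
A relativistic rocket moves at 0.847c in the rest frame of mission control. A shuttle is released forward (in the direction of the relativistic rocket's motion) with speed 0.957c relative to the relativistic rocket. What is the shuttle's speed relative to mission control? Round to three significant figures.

0.996c

In units of c, u = (u' + v)/(1 + u'v) with u' = 0.957 and v = 0.847.
Numerator: 0.957 + 0.847 = 1.804. Denominator: 1 + (0.957)(0.847) = 1.810579.
u = 1.804/1.810579 = 0.99637, so the speed is 0.996c.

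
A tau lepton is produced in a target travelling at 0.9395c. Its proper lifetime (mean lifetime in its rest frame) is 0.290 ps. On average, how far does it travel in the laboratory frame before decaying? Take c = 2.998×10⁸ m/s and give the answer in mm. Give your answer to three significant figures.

0.238 mm

With β = 0.9395, γ = 1/√(1 − 0.9395²) = 1/√0.11733975 = 2.9193.
Lab-frame lifetime: Δt = γτ = 2.9193 × 0.290 ps = 0.8466 ps.
Distance: d = vΔt = 0.9395 × 2.998×10⁸ m/s × 8.4660×10^-13 s = 2.38×10^-4 m = 0.238 mm.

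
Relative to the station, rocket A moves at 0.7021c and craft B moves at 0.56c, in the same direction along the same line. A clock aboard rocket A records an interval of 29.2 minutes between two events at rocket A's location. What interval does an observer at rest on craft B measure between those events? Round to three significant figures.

Transform rocket A's velocity into craft B's frame: (0.7021 − 0.56)/(1 − 0.7021·0.56) = 0.1421/0.606824, so the relative speed is 0.23417c.
γ for this relative speed: γ = 1/√(1 − 0.0548356) = 1.0286.
Rocket A's interval is proper; time dilation gives Δt_B = γΔτ = 1.0286 × 29.2 minutes = 30.0 minutes.

30.0 minutes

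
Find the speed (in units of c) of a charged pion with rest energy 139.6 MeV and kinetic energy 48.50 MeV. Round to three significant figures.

K = (γ−1)mc², so γ = 1 + 48.50/139.6 = 1.3474.
Then v/c = √(1 − γ⁻²) = √(1 − 0.550816) = √0.449184 = 0.670.

0.670c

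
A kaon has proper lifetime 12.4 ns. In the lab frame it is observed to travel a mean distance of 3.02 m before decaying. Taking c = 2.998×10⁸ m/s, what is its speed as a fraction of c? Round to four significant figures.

0.6305c

Let x = d/(cτ) = 3.020 m / (2.998×10⁸ m/s × 1.240×10^-8 s) = 0.81237. Since d = βγcτ, x = βγ = β/√(1−β²).
Solving: β² = x²/(1+x²) = 0.659945/1.659945 = 0.39757, so β = 0.6305.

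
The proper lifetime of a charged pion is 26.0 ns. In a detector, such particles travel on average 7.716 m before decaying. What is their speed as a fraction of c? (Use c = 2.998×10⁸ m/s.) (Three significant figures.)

0.704c

d = βγcτ ⇒ βγ = d/(cτ) = 7.716 m / (7.7948 m) = 0.98989.
β = (βγ)/√(1+(βγ)²) = 0.98989/√1.979882 = 0.704.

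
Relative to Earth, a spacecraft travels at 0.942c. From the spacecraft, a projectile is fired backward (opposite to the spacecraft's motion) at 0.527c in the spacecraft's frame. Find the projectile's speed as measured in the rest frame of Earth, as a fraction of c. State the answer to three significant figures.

0.824c

In units of c, u = (u' + v)/(1 + u'v) with u' = −0.527 and v = 0.942.
Numerator: −0.527 + 0.942 = 0.415. Denominator: 1 + (−0.527)(0.942) = 0.503566.
u = 0.415/0.503566 = 0.82412, so the speed is 0.824c.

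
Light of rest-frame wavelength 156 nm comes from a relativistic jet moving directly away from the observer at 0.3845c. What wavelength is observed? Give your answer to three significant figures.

Relativistic Doppler for wavelength: λ_obs = λ_src · √((1+β)/(1−β)).
With β = 0.3845: factor = √(1.3845/0.6155) = 1.4998.
λ_obs = 156 × 1.4998 = 234 nm.

234 nm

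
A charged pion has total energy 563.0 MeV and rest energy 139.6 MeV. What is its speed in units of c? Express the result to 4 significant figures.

γ = E/(mc²) = 563.0/139.6 = 4.033.
β = √(1 − 1/γ²) = √(1 − 0.0614814) = √0.9385186 = 0.9688.

0.9688c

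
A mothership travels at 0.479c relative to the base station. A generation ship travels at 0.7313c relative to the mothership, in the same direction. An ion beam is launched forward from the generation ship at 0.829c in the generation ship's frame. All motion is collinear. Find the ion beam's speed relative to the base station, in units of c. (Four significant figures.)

0.9898c

Apply u = (u'+v)/(1+u'v) twice. Ion beam in the mothership frame: (0.829+0.7313)/(1+0.829·0.7313) = 1.5603/1.6062477 = 0.97139c.
That velocity, transformed to the rest frame of the base station: (0.97139+0.479)/(1+0.97139·0.479) = 1.45039/1.46529581 = 0.98983c.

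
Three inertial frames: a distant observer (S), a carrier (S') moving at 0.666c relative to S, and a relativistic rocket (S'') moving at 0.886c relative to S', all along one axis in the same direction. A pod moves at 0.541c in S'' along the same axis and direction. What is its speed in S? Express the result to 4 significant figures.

0.9928c

Compose velocities in two stages. Stage 1 (into S'): u₁ = (0.541+0.886)/(1+0.541×0.886) = 0.96463.
Stage 2 (into S): u = (0.96463+0.666)/(1+0.96463×0.666) = 0.99281, so the speed is 0.9928c.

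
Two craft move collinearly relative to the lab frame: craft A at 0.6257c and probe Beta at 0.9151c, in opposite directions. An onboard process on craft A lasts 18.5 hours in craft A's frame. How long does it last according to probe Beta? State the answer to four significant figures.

92.49 hours

Speed of craft A in probe Beta's frame: u = (v_A + v_B)/(1 + v_A v_B/c²) = (0.6257 + 0.9151)/(1 + 0.6257×0.9151) = 1.5408/1.57257807 = 0.97979; |u| = 0.97979c.
At |u| = 0.97979c, γ = (1 − 0.959988)^(−1/2) = 4.9993.
Craft A's interval is proper; time dilation gives Δt_B = γΔτ = 4.9993 × 18.5 hours = 92.49 hours.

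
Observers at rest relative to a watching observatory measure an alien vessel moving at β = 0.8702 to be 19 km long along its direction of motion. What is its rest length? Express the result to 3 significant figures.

With β = 0.8702, γ = 1/√(1 − 0.8702²) = 1/√0.24275196 = 2.0296.
Proper length: L₀ = γ·L = 2.0296 × 19 = 38.6 km.

38.6 km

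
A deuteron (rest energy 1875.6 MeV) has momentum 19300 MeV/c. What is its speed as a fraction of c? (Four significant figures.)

0.9953c

pc/(mc²) = 19300/1875.6 = 10.29 = βγ = β/√(1−β²).
So β² = x²/(1 + x²) with x = 10.29: x² = 105.884, β² = 105.884/106.884 = 0.990644, β = 0.9953.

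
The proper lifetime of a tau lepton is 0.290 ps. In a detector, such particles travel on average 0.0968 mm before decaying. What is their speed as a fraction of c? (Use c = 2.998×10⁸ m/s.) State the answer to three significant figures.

Let x = d/(cτ) = 9.680×10^-5 m / (2.998×10⁸ m/s × 2.900×10^-13 s) = 1.1134. Since d = βγcτ, x = βγ = β/√(1−β²).
Solving: β² = x²/(1+x²) = 1.23966/2.23966 = 0.553504, so β = 0.744.

0.744c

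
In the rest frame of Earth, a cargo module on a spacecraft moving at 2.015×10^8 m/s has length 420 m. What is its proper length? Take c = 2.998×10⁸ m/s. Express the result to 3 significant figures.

567 m

β = v/c = (2.015×10^8 m/s)/(2.998×10⁸ m/s) = 0.672115.
γ = 1/√(1 − β²) = 1/√(1 − 0.4517386) = 1/√0.5482614 = 1/0.740447 = 1.3505.
Proper length: L₀ = γ·L = 1.3505 × 420 = 567 m.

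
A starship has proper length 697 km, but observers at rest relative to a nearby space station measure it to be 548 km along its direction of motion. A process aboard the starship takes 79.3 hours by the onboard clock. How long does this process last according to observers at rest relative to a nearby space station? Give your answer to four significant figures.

100.9 hours

γ = L₀/L = 697/548 = 1.2719.
Δt = γΔτ = 1.2719 × 79.3 = 100.9 hours.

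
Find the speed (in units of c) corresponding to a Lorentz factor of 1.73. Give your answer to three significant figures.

β = √(1 − 1/γ²) = √(1 − 1/2.9929) = √0.665876 = 0.816.

0.816c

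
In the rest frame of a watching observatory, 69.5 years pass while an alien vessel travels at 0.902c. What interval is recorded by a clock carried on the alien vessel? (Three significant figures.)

30.0 years

γ = 1/√(1 − β²) = 1/√(1 − 0.813604) = 1/√0.186396 = 1/0.431736 = 2.3162.
The moving clock records proper time: Δτ = Δt/γ = 69.5/2.3162 = 30.0 years.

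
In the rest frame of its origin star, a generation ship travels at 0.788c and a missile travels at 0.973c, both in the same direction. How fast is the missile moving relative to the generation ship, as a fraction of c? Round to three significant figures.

0.793c

Transform to the generation ship's frame: u' = (u − v)/(1 − uv/c²).
u' = (0.973 − 0.788)/(1 − 0.973×0.788) = 0.185/0.233276 = 0.79305.
Speed in the generation ship's frame: 0.793c (in the same direction).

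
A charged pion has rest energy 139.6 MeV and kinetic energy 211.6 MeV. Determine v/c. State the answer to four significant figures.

0.9176

γ = 1 + K/(mc²) = 1 + 211.6/139.6 = 2.5158.
β = √(1 − 1/γ²) = √(1 − 0.157997) = √0.842003 = 0.9176.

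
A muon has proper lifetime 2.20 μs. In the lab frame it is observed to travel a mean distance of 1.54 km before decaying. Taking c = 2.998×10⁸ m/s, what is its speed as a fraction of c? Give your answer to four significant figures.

0.9192c

Let x = d/(cτ) = 1540 m / (2.998×10⁸ m/s × 2.200×10^-6 s) = 2.3349. Since d = βγcτ, x = βγ = β/√(1−β²).
Solving: β² = x²/(1+x²) = 5.45176/6.45176 = 0.845004, so β = 0.9192.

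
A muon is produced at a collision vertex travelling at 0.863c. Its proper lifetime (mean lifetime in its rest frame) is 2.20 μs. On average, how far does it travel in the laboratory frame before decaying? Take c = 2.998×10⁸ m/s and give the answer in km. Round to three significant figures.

Lorentz factor: γ = (1 − 0.744769)^(−1/2) = 1.9794.
Lab-frame lifetime: Δt = γτ = 1.9794 × 2.20 μs = 4.3547 μs.
Distance: d = vΔt = 0.863 × 2.998×10⁸ m/s × 4.3547×10^-6 s = 1130 m = 1.13 km.

1.13 km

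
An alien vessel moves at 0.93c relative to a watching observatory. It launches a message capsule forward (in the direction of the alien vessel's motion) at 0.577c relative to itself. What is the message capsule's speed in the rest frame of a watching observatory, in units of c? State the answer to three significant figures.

0.981c

Relativistic velocity addition: u = (u' + v)/(1 + u'v/c²), with u' = 0.577c and v = 0.93c.
Numerator: 0.577 + 0.93 = 1.507. Denominator: 1 + (0.577)(0.93) = 1.53661.
u = 1.507/1.53661 = 0.98073, so the speed is 0.981c.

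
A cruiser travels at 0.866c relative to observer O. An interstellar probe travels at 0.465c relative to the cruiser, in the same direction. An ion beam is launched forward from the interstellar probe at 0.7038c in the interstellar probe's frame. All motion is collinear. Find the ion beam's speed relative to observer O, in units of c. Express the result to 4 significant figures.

0.9909c

Apply u = (u'+v)/(1+u'v) twice. Ion beam in the cruiser frame: (0.7038+0.465)/(1+0.7038·0.465) = 1.1688/1.327267 = 0.88061c.
That velocity, transformed to the rest frame of observer O: (0.88061+0.866)/(1+0.88061·0.866) = 1.74661/1.76260826 = 0.99092c.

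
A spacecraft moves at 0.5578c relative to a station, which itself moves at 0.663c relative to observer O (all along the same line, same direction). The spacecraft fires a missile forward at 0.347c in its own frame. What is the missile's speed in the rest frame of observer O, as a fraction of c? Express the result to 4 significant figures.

0.9457c

First combine the missile and spacecraft (S''→S'): u₁ = (0.347 + 0.5578)/(1 + 0.347×0.5578) = 0.9048/1.1935566 = 0.75807.
Then combine with the station (S'→S): u = (0.75807 + 0.663)/(1 + 0.75807×0.663) = 1.42107/1.50260041 = 0.94574.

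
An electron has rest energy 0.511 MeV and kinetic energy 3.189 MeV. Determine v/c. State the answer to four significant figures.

K = (γ−1)mc², so γ = 1 + 3.189/0.511 = 7.2407.
Then v/c = √(1 − γ⁻²) = √(1 − 0.0190739) = √0.9809261 = 0.9904.

0.9904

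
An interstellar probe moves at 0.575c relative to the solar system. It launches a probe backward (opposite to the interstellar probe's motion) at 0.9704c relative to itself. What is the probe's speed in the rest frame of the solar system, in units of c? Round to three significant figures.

0.895c

In units of c, u = (u' + v)/(1 + u'v) with u' = −0.9704 and v = 0.575.
Numerator: −0.9704 + 0.575 = −0.3954. Denominator: 1 + (−0.9704)(0.575) = 0.44202.
u = −0.3954/0.44202 = −0.89453, so the speed is 0.895c.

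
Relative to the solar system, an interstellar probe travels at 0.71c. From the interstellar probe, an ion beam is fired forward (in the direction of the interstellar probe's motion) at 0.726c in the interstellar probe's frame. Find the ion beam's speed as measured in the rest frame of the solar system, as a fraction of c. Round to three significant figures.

In units of c, u = (u' + v)/(1 + u'v) with u' = 0.726 and v = 0.71.
Numerator: 0.726 + 0.71 = 1.436. Denominator: 1 + (0.726)(0.71) = 1.51546.
u = 1.436/1.51546 = 0.94757, so the speed is 0.948c.

0.948c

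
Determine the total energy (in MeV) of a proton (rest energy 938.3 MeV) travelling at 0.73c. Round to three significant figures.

Lorentz factor: γ = (1 − 0.5329)^(−1/2) = 1.4632.
Total energy: E = γmc² = 1.4632 × 938.3 MeV = 1370 MeV.

1370 MeV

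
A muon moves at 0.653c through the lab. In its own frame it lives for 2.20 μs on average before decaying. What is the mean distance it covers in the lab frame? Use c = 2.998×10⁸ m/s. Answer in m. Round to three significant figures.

β² = 0.426409, so γ = 1/√0.573591 = 1.3204.
Lab-frame lifetime: Δt = γτ = 1.3204 × 2.20 μs = 2.9049 μs.
Distance: d = vΔt = 0.653 × 2.998×10⁸ m/s × 2.9049×10^-6 s = 569 m.

569 m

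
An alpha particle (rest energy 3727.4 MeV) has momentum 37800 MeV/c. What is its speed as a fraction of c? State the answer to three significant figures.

0.995c

βγ = pc/(mc²) = 37800/3727.4 = 10.141.
Since γ² = 1 + (βγ)² = 103.84, γ = √103.84 = 10.1902, and β = (βγ)/γ = 10.141/10.1902 = 0.995.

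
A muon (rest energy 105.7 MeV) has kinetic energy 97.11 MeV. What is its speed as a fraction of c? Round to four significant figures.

γ = 1 + K/(mc²) = 1 + 97.11/105.7 = 1.9187.
β = √(1 − 1/γ²) = √(1 − 0.271635) = √0.728365 = 0.8534.

0.8534c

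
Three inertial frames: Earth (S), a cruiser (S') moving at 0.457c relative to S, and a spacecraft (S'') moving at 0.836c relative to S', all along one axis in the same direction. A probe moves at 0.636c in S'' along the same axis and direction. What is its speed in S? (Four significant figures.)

First combine the probe and spacecraft (S''→S'): u₁ = (0.636 + 0.836)/(1 + 0.636×0.836) = 1.472/1.531696 = 0.96103.
Then combine with the cruiser (S'→S): u = (0.96103 + 0.457)/(1 + 0.96103×0.457) = 1.41803/1.43919071 = 0.9853.

0.9853c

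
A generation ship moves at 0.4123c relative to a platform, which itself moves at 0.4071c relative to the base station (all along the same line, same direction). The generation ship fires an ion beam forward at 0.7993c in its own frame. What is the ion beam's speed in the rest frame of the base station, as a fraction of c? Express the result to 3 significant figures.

0.962c

First combine the ion beam and generation ship (S''→S'): u₁ = (0.7993 + 0.4123)/(1 + 0.7993×0.4123) = 1.2116/1.32955139 = 0.91128.
Then combine with the platform (S'→S): u = (0.91128 + 0.4071)/(1 + 0.91128×0.4071) = 1.31838/1.370982088 = 0.96163.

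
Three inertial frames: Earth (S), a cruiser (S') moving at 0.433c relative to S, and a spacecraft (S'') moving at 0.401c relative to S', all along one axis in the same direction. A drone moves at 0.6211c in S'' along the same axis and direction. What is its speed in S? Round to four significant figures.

Apply u = (u'+v)/(1+u'v) twice. Drone in the cruiser frame: (0.6211+0.401)/(1+0.6211·0.401) = 1.0221/1.2490611 = 0.81829c.
That velocity, transformed to the rest frame of Earth: (0.81829+0.433)/(1+0.81829·0.433) = 1.25129/1.35431957 = 0.92393c.

0.9239c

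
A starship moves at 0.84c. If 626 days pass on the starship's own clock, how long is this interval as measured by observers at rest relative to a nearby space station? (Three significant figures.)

With β = 0.84, γ = 1/√(1 − 0.84²) = 1/√0.2944 = 1.843.
The onboard clock measures proper time, so the interval in the rest frame of a nearby space station is dilated: Δt = γ·Δτ = 1.843 × 626 days = 1150 days.

1150 days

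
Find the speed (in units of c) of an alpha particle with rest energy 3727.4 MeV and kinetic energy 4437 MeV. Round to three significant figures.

K = (γ−1)mc², so γ = 1 + 4437/3727.4 = 2.1904.
Then v/c = √(1 − γ⁻²) = √(1 − 0.208427) = √0.791573 = 0.890.

0.890c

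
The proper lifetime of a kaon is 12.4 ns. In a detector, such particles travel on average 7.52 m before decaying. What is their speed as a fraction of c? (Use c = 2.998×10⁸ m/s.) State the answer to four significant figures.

d = βγcτ ⇒ βγ = d/(cτ) = 7.520 m / (3.71752 m) = 2.0229.
β = (βγ)/√(1+(βγ)²) = 2.0229/√5.09212 = 0.8964.

0.8964c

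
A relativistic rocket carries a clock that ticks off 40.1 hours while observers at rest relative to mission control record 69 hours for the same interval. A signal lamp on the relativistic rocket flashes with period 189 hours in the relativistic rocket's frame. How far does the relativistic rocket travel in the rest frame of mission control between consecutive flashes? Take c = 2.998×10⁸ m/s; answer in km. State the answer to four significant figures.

γ = Δt/Δτ = 69/40.1 = 1.7207.
β = √(1 − 1/γ²) = 0.81379. Lab-frame period = γτ = 1.7207×189 hours = 325.21 hours. Distance = βc × γτ = 0.81379 × 2.998×10⁸ m/s × 1170756 s = 2.8563×10^14 m = 2.856×10^11 km.

2.856×10^11 km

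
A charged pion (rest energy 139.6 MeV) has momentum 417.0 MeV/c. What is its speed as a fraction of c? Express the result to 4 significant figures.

pc/(mc²) = 417.0/139.6 = 2.9871 = βγ = β/√(1−β²).
So β² = x²/(1 + x²) with x = 2.9871: x² = 8.92277, β² = 8.92277/9.92277 = 0.899222, β = 0.9483.

0.9483c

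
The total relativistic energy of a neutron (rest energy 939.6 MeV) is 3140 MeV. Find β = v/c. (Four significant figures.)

Total energy E = γmc² gives γ = 3140/939.6 = 3.3418.
Hence β = √(1 − 1/γ²) = √(1 − 0.0895445) = √0.9104555 = 0.9542.

0.9542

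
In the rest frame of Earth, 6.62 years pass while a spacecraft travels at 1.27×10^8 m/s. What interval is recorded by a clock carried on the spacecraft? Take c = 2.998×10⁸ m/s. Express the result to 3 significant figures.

β = v/c = (1.27×10^8 m/s)/(2.998×10⁸ m/s) = 0.423616.
With β = 0.423616, γ = 1/√(1 − 0.423616²) = 1/√0.8205495 = 1.1039.
The spacecraft's clock runs slow as seen from Earth, so Δτ = Δt/γ = 6.62/1.1039 = 6.00 years.

6.00 years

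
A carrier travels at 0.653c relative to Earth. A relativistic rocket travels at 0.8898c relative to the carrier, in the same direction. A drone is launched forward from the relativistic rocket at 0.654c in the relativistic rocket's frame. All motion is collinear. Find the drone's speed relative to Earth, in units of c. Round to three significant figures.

Apply u = (u'+v)/(1+u'v) twice. Drone in the carrier frame: (0.654+0.8898)/(1+0.654·0.8898) = 1.5438/1.5819292 = 0.9759c.
That velocity, transformed to the rest frame of Earth: (0.9759+0.653)/(1+0.9759·0.653) = 1.6289/1.6372627 = 0.99489c.

0.995c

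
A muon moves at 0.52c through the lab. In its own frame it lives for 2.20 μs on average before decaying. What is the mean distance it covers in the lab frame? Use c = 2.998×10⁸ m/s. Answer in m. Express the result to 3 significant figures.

Lorentz factor: γ = (1 − 0.2704)^(−1/2) = 1.1707.
Lab-frame lifetime: Δt = γτ = 1.1707 × 2.20 μs = 2.5755 μs.
Distance: d = vΔt = 0.52 × 2.998×10⁸ m/s × 2.5755×10^-6 s = 402 m.

402 m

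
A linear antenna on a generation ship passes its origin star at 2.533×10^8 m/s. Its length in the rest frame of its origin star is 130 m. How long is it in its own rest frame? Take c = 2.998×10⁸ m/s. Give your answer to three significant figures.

243 m

β = v/c = (2.533×10^8 m/s)/(2.998×10⁸ m/s) = 0.844897.
β² = 0.7138509, so γ = 1/√0.2861491 = 1.8694.
Proper length: L₀ = γ·L = 1.8694 × 130 = 243 m.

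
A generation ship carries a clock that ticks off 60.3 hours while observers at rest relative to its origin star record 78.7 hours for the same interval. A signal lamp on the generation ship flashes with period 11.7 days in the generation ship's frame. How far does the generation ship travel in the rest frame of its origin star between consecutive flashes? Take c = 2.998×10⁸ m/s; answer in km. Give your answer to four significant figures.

From Δt = γΔτ: γ = 78.7/60.3 = 1.30514.
β = √(1 − 1/γ²) = 0.6426. Lab-frame period = γτ = 1.30514×11.7 days = 15.27 days. Distance = βc × γτ = 0.6426 × 2.998×10⁸ m/s × 1319328 s = 2.5417×10^14 m = 2.542×10^11 km.

2.542×10^11 km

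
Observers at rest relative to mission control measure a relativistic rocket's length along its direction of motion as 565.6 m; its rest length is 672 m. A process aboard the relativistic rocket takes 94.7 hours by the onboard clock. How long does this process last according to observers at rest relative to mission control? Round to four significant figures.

112.5 hours

γ = L₀/L = 672/565.6 = 1.18812.
The same γ dilates the second interval: 1.18812 × 94.7 hours = 112.5 hours.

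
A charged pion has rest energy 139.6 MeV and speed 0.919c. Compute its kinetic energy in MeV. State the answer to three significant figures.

214 MeV

Lorentz factor: γ = (1 − 0.844561)^(−1/2) = 2.5364.
Kinetic energy: K = (γ − 1)mc² = (2.5364 − 1) × 139.6 MeV = 1.5364 × 139.6 = 214 MeV.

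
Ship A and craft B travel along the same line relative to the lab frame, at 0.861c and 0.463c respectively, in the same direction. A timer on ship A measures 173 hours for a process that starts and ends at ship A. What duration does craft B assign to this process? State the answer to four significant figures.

230.8 hours

The velocity of ship A relative to craft B is (0.861 − 0.463)c / (1 − 0.861×0.463) = 0.66184c; relative speed 0.66184c.
At |u| = 0.66184c, γ = (1 − 0.438032)^(−1/2) = 1.334.
Ship A's interval is proper; time dilation gives Δt_B = γΔτ = 1.334 × 173 hours = 230.8 hours.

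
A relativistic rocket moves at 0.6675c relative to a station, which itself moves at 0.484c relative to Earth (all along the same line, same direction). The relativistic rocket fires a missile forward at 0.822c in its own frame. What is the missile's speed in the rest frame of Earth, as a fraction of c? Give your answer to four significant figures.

0.9865c

First combine the missile and relativistic rocket (S''→S'): u₁ = (0.822 + 0.6675)/(1 + 0.822×0.6675) = 1.4895/1.548685 = 0.96178.
Then combine with the station (S'→S): u = (0.96178 + 0.484)/(1 + 0.96178×0.484) = 1.44578/1.46550152 = 0.98654.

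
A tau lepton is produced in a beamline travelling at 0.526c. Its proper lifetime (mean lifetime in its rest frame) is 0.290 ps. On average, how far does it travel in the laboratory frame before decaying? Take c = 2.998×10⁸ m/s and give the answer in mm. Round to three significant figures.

With β = 0.526, γ = 1/√(1 − 0.526²) = 1/√0.723324 = 1.1758.
Lab-frame lifetime: Δt = γτ = 1.1758 × 0.290 ps = 0.34098 ps.
Distance: d = vΔt = 0.526 × 2.998×10⁸ m/s × 3.4098×10^-13 s = 5.38×10^-5 m = 0.0538 mm.

0.0538 mm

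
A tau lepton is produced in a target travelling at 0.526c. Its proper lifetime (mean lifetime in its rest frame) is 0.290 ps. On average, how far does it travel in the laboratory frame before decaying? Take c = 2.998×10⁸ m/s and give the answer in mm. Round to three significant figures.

0.0538 mm

γ = 1/√(1 − β²) = 1/√(1 − 0.276676) = 1/√0.723324 = 1/0.850485 = 1.1758.
Lab-frame lifetime: Δt = γτ = 1.1758 × 0.290 ps = 0.34098 ps.
Distance: d = vΔt = 0.526 × 2.998×10⁸ m/s × 3.4098×10^-13 s = 5.38×10^-5 m = 0.0538 mm.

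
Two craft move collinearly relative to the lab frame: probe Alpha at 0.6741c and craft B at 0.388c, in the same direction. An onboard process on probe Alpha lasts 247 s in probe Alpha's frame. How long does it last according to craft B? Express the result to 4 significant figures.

Speed of probe Alpha in craft B's frame: u = (v_A − v_B)/(1 − v_A v_B/c²) = (0.6741 − 0.388)/(1 − 0.6741×0.388) = 0.2861/0.7384492 = 0.38743; |u| = 0.38743c.
γ for this relative speed: γ = 1/√(1 − 0.150102) = 1.0847.
Probe Alpha's interval is proper; time dilation gives Δt_B = γΔτ = 1.0847 × 247 s = 267.9 s.

267.9 s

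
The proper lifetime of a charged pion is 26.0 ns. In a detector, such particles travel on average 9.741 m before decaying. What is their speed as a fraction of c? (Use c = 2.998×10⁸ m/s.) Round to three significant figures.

0.781c

Let x = d/(cτ) = 9.741 m / (2.998×10⁸ m/s × 2.600×10^-8 s) = 1.2497. Since d = βγcτ, x = βγ = β/√(1−β²).
Solving: β² = x²/(1+x²) = 1.56175/2.56175 = 0.609642, so β = 0.781.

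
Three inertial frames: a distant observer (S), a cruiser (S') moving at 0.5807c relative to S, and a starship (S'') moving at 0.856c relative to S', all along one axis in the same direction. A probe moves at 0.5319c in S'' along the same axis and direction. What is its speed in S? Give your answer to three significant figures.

Apply u = (u'+v)/(1+u'v) twice. Probe in the cruiser frame: (0.5319+0.856)/(1+0.5319·0.856) = 1.3879/1.4553064 = 0.95368c.
That velocity, transformed to the rest frame of a distant observer: (0.95368+0.5807)/(1+0.95368·0.5807) = 1.53438/1.553801976 = 0.9875c.

0.988c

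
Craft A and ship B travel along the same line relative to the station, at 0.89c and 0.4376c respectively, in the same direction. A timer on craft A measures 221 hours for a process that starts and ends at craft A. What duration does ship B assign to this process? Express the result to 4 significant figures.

Transform craft A's velocity into ship B's frame: (0.89 − 0.4376)/(1 − 0.89·0.4376) = 0.4524/0.610536, so the relative speed is 0.74099c.
γ for this relative speed: γ = 1/√(1 − 0.549066) = 1.4892.
The clock on craft A records proper time, so ship B measures Δt = γΔτ = 1.4892 × 221 = 329.1 hours.

329.1 hours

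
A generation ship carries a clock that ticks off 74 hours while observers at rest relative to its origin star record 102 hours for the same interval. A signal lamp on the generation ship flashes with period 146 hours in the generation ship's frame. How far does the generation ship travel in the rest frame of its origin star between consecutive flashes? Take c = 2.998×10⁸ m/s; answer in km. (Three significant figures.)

γ = Δt/Δτ = 102/74 = 1.37838.
β = √(1 − 1/γ²) = 0.68823. Lab-frame period = γτ = 1.37838×146 hours = 201.24 hours. Distance = βc × γτ = 0.68823 × 2.998×10⁸ m/s × 724464 s = 1.4948×10^14 m = 1.49×10^11 km.

1.49×10^11 km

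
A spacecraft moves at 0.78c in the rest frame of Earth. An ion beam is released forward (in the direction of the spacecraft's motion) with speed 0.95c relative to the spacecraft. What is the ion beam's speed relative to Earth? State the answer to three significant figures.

0.994c

In units of c, u = (u' + v)/(1 + u'v) with u' = 0.95 and v = 0.78.
Numerator: 0.95 + 0.78 = 1.73. Denominator: 1 + (0.95)(0.78) = 1.741.
u = 1.73/1.741 = 0.99368, so the speed is 0.994c.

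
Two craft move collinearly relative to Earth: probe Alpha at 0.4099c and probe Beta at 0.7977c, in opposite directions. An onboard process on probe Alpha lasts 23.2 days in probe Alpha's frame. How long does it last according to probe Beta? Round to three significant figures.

The velocity of probe Alpha relative to probe Beta is (0.4099 + 0.7977)c / (1 + 0.4099×0.7977) = 0.91004c; relative speed 0.91004c.
γ for this relative speed: γ = 1/√(1 − 0.828173) = 2.4124.
Probe Alpha's interval is proper; time dilation gives Δt_B = γΔτ = 2.4124 × 23.2 days = 56.0 days.

56.0 days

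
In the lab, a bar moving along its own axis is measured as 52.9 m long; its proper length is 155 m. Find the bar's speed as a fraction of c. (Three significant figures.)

Length contraction gives γ = L₀/L = 155/52.9 = 2.9301.
β = √(1 − 1/γ²) = √0.883524 = 0.940.

0.940c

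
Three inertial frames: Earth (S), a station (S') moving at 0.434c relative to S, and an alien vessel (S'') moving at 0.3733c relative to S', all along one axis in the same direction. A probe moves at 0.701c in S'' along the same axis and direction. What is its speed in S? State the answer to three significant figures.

First combine the probe and alien vessel (S''→S'): u₁ = (0.701 + 0.3733)/(1 + 0.701×0.3733) = 1.0743/1.2616833 = 0.85148.
Then combine with the station (S'→S): u = (0.85148 + 0.434)/(1 + 0.85148×0.434) = 1.28548/1.36954232 = 0.93862.

0.939c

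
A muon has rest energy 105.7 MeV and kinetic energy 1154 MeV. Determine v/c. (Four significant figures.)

0.9965

γ = 1 + K/(mc²) = 1 + 1154/105.7 = 11.918.
β = √(1 − 1/γ²) = √(1 − 0.00704033) = √0.99295967 = 0.9965.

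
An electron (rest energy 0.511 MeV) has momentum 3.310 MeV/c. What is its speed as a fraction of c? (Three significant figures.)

βγ = pc/(mc²) = 3.310/0.511 = 6.4775.
Since γ² = 1 + (βγ)² = 42.958, γ = √42.958 = 6.55424, and β = (βγ)/γ = 6.4775/6.55424 = 0.988.

0.988c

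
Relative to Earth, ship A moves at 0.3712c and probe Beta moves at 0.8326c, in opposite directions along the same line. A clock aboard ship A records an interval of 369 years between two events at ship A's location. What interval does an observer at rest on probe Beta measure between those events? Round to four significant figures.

The velocity of ship A relative to probe Beta is (0.3712 + 0.8326)c / (1 + 0.3712×0.8326) = 0.91959c; relative speed 0.91959c.
γ for this relative speed: γ = 1/√(1 − 0.845646) = 2.5453.
The clock on ship A records proper time, so probe Beta measures Δt = γΔτ = 2.5453 × 369 = 939.2 years.

939.2 years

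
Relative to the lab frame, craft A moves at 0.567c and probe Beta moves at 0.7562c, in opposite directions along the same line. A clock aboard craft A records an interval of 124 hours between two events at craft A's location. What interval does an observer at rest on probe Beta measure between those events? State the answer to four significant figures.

The velocity of craft A relative to probe Beta is (0.567 + 0.7562)c / (1 + 0.567×0.7562) = 0.92611c; relative speed 0.92611c.
γ for this relative speed: γ = 1/√(1 − 0.85768) = 2.6507.
Craft A's interval is proper; time dilation gives Δt_B = γΔτ = 2.6507 × 124 hours = 328.7 hours.

328.7 hours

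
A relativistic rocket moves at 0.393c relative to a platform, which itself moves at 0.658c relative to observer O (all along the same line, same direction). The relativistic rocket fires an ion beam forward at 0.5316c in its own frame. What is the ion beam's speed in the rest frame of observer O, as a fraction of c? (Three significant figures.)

0.946c

First combine the ion beam and relativistic rocket (S''→S'): u₁ = (0.5316 + 0.393)/(1 + 0.5316×0.393) = 0.9246/1.2089188 = 0.76482.
Then combine with the platform (S'→S): u = (0.76482 + 0.658)/(1 + 0.76482×0.658) = 1.42282/1.50325156 = 0.94649.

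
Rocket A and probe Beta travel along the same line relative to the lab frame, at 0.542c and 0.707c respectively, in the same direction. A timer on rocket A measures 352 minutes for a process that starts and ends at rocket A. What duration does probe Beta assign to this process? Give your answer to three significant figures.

The velocity of rocket A relative to probe Beta is (0.542 − 0.707)c / (1 − 0.542×0.707) = −0.26751c; relative speed 0.26751c.
At |u| = 0.26751c, γ = (1 − 0.0715616)^(−1/2) = 1.0378.
The clock on rocket A records proper time, so probe Beta measures Δt = γΔτ = 1.0378 × 352 = 365 minutes.

365 minutes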